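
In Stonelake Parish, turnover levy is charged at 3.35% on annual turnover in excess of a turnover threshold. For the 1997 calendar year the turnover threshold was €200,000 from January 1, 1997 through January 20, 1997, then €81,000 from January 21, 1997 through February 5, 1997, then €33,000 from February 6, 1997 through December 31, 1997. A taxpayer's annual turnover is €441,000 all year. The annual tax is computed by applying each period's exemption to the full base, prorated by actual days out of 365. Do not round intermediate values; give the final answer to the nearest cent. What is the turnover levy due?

January 1 – January 20, 1997: 20 days, exemption €200,000 → (€441,000 − €200,000) × 3.35% × 20/365 = €442.3836
January 21 – February 5, 1997: 16 days, exemption €81,000 → (€441,000 − €81,000) × 3.35% × 16/365 = €528.6575
February 6 – December 31, 1997: 329 days, exemption €33,000 → (€441,000 − €33,000) × 3.35% × 329/365 = €12,319.9233
Total = €13,290.9644

€13,290.96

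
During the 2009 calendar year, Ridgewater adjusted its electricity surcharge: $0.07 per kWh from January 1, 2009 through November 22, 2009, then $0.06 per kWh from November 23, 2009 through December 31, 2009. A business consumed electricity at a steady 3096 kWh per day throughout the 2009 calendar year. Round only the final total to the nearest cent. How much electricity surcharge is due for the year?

$77,895.36

January 1 – November 22, 2009: 326 days × 3096 kWh/day = 1,009,296 kWh at $0.07/kWh → $70,650.72
November 23 – December 31, 2009: 39 days × 3096 kWh/day = 120,744 kWh at $0.06/kWh → $7,244.64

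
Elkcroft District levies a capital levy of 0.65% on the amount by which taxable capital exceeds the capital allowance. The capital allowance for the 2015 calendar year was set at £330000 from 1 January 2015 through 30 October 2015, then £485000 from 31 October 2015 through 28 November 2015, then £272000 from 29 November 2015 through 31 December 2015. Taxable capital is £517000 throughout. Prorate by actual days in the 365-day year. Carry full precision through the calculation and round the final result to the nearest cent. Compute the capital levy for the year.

1 January – 30 October 2015: 303 days, exemption £330000 → (£517000 − £330000) × 0.65% × 303/365 = £1009.0315
31 October – 28 November 2015: 29 days, exemption £485000 → (£517000 − £485000) × 0.65% × 29/365 = £16.5260
29 November – 31 December 2015: 33 days, exemption £272000 → (£517000 − £272000) × 0.65% × 33/365 = £143.9795
Total = £1169.5370

£1169.54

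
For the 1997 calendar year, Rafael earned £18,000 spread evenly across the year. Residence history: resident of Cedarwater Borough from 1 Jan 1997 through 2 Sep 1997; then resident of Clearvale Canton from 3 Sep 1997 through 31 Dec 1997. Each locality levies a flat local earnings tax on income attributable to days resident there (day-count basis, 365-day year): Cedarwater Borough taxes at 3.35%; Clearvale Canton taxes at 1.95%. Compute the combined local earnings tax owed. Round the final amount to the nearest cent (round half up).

£520.15

Cedarwater Borough, 1 Jan – 2 Sep 1997: 245 days → £18,000 × 3.35% × 245/365 = £404.7534
Clearvale Canton, 3 Sep – 31 Dec 1997: 120 days → £18,000 × 1.95% × 120/365 = £115.3973
Total = £520.1507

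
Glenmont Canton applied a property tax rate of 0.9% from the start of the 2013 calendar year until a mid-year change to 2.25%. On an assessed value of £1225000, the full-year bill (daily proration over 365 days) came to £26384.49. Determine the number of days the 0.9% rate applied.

Let d = days at the first rate; then 365 − d days at the second rate.
£1225000 × [0.9%·d + 2.25%·(365−d)] / 365 = £26384.49
Solving gives d = 26, so the new rate took effect on 27 Jan 2013.

26 days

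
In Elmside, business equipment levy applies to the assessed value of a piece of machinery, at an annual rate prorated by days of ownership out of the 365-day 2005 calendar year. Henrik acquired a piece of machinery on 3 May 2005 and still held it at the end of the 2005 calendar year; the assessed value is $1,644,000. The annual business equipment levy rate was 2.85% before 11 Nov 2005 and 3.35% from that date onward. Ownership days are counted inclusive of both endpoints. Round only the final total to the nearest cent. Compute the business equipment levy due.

$32,341.76

3 May – 10 Nov 2005: 192 days at 2.85% → $1,644,000 × 2.85% × 192/365 = $24,646.4877
11 Nov – 31 Dec 2005: 51 days at 3.35% → $1,644,000 × 3.35% × 51/365 = $7,695.2712
Total = $32,341.7589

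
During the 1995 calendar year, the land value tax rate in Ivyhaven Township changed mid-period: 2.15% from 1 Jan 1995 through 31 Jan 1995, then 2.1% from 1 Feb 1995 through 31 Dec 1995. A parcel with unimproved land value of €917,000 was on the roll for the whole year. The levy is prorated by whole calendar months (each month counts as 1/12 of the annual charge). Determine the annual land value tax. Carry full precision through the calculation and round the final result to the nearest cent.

1 Jan – 31 Jan 1995: 1 month at 2.15% → €917,000 × 2.15% × 1/12 = €1,642.9583
1 Feb – 31 Dec 1995: 11 months at 2.1% → €917,000 × 2.1% × 11/12 = €17,652.2500
Total = €19,295.2083

€19,295.21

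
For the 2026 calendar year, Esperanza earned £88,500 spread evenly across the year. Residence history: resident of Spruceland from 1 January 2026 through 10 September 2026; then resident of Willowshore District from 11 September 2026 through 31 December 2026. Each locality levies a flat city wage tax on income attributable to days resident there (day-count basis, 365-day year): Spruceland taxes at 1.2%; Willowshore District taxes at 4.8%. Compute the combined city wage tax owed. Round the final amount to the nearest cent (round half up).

Spruceland, 1 January – 10 September 2026: 253 days → £88,500 × 1.2% × 253/365 = £736.1260
Willowshore District, 11 September – 31 December 2026: 112 days → £88,500 × 4.8% × 112/365 = £1,303.4959
Total = £2,039.6219

£2,039.62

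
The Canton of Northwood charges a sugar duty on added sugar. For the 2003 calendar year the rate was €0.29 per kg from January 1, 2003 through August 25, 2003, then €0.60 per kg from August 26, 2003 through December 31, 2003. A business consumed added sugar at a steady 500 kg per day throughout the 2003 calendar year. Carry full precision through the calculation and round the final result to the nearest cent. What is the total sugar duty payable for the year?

January 1 – August 25, 2003: 237 days × 500 kg/day = 118,500 kg at €0.29/kg → €34,365.00
August 26 – December 31, 2003: 128 days × 500 kg/day = 64,000 kg at €0.60/kg → €38,400.00

€72,765.00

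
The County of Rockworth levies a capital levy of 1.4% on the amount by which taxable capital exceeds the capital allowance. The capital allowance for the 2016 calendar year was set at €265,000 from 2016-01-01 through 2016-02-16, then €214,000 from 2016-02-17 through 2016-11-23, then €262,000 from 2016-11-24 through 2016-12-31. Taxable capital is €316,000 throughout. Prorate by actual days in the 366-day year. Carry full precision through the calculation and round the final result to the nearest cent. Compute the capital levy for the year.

€1,266.54

2016-01-01 to 2016-02-16: 47 days, exemption €265,000 → (€316,000 − €265,000) × 1.4% × 47/366 = €91.6885
2016-02-17 to 2016-11-23: 281 days, exemption €214,000 → (€316,000 − €214,000) × 1.4% × 281/366 = €1,096.3607
2016-11-24 to 2016-12-31: 38 days, exemption €262,000 → (€316,000 − €262,000) × 1.4% × 38/366 = €78.4918
Total = €1,266.5410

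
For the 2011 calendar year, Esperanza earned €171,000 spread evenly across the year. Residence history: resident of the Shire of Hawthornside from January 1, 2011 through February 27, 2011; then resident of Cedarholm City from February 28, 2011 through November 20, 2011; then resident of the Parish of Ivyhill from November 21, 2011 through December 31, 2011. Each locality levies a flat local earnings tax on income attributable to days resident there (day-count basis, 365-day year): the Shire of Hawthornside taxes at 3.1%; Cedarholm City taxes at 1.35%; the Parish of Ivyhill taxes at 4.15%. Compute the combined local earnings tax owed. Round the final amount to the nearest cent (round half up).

The Shire of Hawthornside, January 1 – February 27, 2011: 58 days → €171,000 × 3.1% × 58/365 = €842.3507
Cedarholm City, February 28 – November 20, 2011: 266 days → €171,000 × 1.35% × 266/365 = €1,682.3589
The Parish of Ivyhill, November 21 – December 31, 2011: 41 days → €171,000 × 4.15% × 41/365 = €797.1411
Total = €3,321.8507

€3,321.85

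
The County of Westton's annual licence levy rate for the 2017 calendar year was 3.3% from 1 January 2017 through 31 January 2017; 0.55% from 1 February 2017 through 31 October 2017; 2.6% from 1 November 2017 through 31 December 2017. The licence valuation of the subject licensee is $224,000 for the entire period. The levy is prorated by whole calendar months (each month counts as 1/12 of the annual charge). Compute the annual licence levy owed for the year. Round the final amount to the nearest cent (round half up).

$2,510.67

1 January – 31 January 2017: 1 month at 3.3% → $224,000 × 3.3% × 1/12 = $616.0000
1 February – 31 October 2017: 9 months at 0.55% → $224,000 × 0.55% × 9/12 = $924.0000
1 November – 31 December 2017: 2 months at 2.6% → $224,000 × 2.6% × 2/12 = $970.6667
Total = $2,510.6667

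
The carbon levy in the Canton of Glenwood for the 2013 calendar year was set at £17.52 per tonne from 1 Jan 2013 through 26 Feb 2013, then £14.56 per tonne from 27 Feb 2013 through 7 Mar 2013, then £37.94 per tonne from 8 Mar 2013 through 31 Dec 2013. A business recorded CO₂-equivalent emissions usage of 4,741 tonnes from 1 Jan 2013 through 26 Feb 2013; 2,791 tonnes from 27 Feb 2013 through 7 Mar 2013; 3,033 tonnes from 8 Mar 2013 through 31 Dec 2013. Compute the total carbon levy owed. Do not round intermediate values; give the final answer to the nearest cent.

£238,771.30

1 Jan – 26 Feb 2013: 4,741 tonnes at £17.52/tonne → £83,062.32
27 Feb – 7 Mar 2013: 2,791 tonnes at £14.56/tonne → £40,636.96
8 Mar – 31 Dec 2013: 3,033 tonnes at £37.94/tonne → £115,072.02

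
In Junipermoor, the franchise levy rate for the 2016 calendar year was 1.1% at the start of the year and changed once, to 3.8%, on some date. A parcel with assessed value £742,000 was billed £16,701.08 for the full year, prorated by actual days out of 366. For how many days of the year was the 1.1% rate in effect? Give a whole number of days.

210 days

Let d = days at the first rate; then 366 − d days at the second rate.
£742,000 × [1.1%·d + 3.8%·(366−d)] / 366 = £16,701.08
Solving gives d = 210, so the new rate took effect on 29 July 2016.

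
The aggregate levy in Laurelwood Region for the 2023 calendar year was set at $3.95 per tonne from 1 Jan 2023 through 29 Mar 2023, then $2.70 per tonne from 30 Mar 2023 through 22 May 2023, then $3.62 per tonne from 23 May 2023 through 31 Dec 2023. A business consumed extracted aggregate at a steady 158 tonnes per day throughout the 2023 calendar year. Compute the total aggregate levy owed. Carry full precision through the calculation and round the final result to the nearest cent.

1 Jan – 29 Mar 2023: 88 days × 158 tonnes/day = 13,904 tonnes at $3.95/tonne → $54,920.80
30 Mar – 22 May 2023: 54 days × 158 tonnes/day = 8,532 tonnes at $2.70/tonne → $23,036.40
23 May – 31 Dec 2023: 223 days × 158 tonnes/day = 35,234 tonnes at $3.62/tonne → $127,547.08

$205,504.28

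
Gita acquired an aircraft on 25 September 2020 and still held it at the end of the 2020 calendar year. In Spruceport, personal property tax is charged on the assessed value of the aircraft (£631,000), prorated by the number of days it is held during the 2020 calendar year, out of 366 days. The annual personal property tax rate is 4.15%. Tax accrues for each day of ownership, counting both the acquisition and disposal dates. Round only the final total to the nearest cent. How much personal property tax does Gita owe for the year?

£7,011.69

Days held (25 September – 31 December 2020): 98 out of 366
Tax = £631,000 × 4.15% × 98/366 = £7,011.6858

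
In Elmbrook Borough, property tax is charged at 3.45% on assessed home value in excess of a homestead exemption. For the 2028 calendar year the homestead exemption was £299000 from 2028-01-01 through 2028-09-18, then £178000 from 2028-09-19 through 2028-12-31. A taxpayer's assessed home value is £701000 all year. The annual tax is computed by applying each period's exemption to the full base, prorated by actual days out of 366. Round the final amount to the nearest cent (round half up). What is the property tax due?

2028-01-01 to 2028-09-18: 262 days, exemption £299000 → (£701000 − £299000) × 3.45% × 262/366 = £9928.0820
2028-09-19 to 2028-12-31: 104 days, exemption £178000 → (£701000 − £178000) × 3.45% × 104/366 = £5127.1148
Total = £15055.1967

£15055.20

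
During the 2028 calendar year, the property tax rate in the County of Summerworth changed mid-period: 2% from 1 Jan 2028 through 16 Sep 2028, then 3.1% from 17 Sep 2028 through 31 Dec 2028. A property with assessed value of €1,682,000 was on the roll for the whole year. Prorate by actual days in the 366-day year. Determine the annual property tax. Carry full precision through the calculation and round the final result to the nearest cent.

1 Jan – 16 Sep 2028: 260 days at 2% → €1,682,000 × 2% × 260/366 = €23,897.2678
17 Sep – 31 Dec 2028: 106 days at 3.1% → €1,682,000 × 3.1% × 106/366 = €15,101.2350
Total = €38,998.5027

€38,998.50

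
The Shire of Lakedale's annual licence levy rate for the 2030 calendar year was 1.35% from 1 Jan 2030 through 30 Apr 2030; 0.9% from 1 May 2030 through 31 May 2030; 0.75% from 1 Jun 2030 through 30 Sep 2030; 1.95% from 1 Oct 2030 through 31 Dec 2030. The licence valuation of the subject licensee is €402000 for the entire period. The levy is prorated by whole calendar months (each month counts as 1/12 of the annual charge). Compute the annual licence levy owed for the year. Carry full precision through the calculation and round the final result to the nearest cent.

€5075.25

1 Jan – 30 Apr 2030: 4 months at 1.35% → €402000 × 1.35% × 4/12 = €1809.0000
1 May – 31 May 2030: 1 month at 0.9% → €402000 × 0.9% × 1/12 = €301.5000
1 Jun – 30 Sep 2030: 4 months at 0.75% → €402000 × 0.75% × 4/12 = €1005.0000
1 Oct – 31 Dec 2030: 3 months at 1.95% → €402000 × 1.95% × 3/12 = €1959.7500
Total = €5075.2500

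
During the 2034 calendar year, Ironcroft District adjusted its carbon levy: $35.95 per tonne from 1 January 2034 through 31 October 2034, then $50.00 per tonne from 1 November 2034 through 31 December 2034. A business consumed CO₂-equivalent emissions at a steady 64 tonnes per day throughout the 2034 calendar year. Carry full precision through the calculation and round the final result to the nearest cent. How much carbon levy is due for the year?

$894,643.20

1 January – 31 October 2034: 304 days × 64 tonnes/day = 19,456 tonnes at $35.95/tonne → $699,443.20
1 November – 31 December 2034: 61 days × 64 tonnes/day = 3,904 tonnes at $50.00/tonne → $195,200.00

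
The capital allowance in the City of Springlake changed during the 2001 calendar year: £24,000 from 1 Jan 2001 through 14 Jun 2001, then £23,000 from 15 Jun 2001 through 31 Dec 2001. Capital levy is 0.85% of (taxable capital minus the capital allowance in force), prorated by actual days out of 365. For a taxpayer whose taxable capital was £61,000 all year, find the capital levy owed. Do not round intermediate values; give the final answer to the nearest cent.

£319.16

1 Jan – 14 Jun 2001: 165 days, exemption £24,000 → (£61,000 − £24,000) × 0.85% × 165/365 = £142.1712
15 Jun – 31 Dec 2001: 200 days, exemption £23,000 → (£61,000 − £23,000) × 0.85% × 200/365 = £176.9863
Total = £319.1575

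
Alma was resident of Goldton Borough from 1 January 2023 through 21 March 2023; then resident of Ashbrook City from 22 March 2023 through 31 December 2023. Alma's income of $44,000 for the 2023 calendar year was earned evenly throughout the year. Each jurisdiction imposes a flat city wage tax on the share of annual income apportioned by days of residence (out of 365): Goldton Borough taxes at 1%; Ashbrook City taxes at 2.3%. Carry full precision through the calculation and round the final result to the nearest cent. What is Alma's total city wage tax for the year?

Goldton Borough, 1 January – 21 March 2023: 80 days → $44,000 × 1% × 80/365 = $96.4384
Ashbrook City, 22 March – 31 December 2023: 285 days → $44,000 × 2.3% × 285/365 = $790.1918
Total = $886.6301

$886.63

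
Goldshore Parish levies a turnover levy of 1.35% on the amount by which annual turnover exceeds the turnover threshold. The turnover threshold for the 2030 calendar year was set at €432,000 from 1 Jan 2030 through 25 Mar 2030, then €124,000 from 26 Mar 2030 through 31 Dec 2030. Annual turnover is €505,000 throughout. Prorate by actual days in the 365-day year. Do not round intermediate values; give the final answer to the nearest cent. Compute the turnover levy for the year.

€4,186.59

1 Jan – 25 Mar 2030: 84 days, exemption €432,000 → (€505,000 − €432,000) × 1.35% × 84/365 = €226.8000
26 Mar – 31 Dec 2030: 281 days, exemption €124,000 → (€505,000 − €124,000) × 1.35% × 281/365 = €3,959.7904
Total = €4,186.5904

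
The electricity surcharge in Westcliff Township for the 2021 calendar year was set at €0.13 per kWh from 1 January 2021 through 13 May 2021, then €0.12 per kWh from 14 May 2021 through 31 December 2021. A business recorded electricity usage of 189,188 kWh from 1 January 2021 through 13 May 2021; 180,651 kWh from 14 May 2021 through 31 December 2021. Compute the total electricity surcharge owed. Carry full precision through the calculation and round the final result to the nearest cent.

1 January – 13 May 2021: 189,188 kWh at €0.13/kWh → €24594.44
14 May – 31 December 2021: 180,651 kWh at €0.12/kWh → €21678.12

€46272.56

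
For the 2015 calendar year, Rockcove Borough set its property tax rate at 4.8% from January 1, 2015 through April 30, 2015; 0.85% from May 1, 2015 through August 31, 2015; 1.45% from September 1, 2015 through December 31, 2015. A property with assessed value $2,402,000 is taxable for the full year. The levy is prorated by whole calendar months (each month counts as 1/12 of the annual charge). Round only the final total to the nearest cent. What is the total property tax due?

$56,847.33

January 1 – April 30, 2015: 4 months at 4.8% → $2,402,000 × 4.8% × 4/12 = $38,432.0000
May 1 – August 31, 2015: 4 months at 0.85% → $2,402,000 × 0.85% × 4/12 = $6,805.6667
September 1 – December 31, 2015: 4 months at 1.45% → $2,402,000 × 1.45% × 4/12 = $11,609.6667
Total = $56,847.3333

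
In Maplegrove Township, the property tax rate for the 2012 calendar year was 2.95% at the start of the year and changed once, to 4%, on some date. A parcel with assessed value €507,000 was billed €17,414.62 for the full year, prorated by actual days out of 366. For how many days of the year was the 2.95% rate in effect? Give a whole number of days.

Let d = days at the first rate; then 366 − d days at the second rate.
€507,000 × [2.95%·d + 4%·(366−d)] / 366 = €17,414.62
Solving gives d = 197, so the new rate took effect on 16 July 2012.

197 days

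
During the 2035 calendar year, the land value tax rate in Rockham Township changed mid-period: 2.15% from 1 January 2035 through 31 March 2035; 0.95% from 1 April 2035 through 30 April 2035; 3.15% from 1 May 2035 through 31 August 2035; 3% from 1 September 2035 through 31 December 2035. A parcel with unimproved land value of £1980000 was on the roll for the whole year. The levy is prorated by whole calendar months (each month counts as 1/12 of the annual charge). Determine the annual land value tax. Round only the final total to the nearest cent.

1 January – 31 March 2035: 3 months at 2.15% → £1980000 × 2.15% × 3/12 = £10642.5000
1 April – 30 April 2035: 1 month at 0.95% → £1980000 × 0.95% × 1/12 = £1567.5000
1 May – 31 August 2035: 4 months at 3.15% → £1980000 × 3.15% × 4/12 = £20790.0000
1 September – 31 December 2035: 4 months at 3% → £1980000 × 3% × 4/12 = £19800.0000
Total = £52800.0000

£52800.00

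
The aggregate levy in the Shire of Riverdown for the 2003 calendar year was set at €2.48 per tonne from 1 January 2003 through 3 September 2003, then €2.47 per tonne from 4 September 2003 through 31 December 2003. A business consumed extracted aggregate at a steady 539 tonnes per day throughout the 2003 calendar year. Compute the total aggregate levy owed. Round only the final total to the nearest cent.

€487,261.39

1 January – 3 September 2003: 246 days × 539 tonnes/day = 132,594 tonnes at €2.48/tonne → €328,833.12
4 September – 31 December 2003: 119 days × 539 tonnes/day = 64,141 tonnes at €2.47/tonne → €158,428.27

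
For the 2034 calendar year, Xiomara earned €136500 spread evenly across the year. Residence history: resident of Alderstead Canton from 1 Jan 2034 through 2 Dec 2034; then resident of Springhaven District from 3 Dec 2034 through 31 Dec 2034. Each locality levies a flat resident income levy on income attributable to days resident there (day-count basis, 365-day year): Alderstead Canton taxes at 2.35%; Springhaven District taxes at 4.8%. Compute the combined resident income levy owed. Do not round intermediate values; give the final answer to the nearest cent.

€3473.46

Alderstead Canton, 1 Jan – 2 Dec 2034: 336 days → €136500 × 2.35% × 336/365 = €2952.8877
Springhaven District, 3 Dec – 31 Dec 2034: 29 days → €136500 × 4.8% × 29/365 = €520.5699
Total = €3473.4575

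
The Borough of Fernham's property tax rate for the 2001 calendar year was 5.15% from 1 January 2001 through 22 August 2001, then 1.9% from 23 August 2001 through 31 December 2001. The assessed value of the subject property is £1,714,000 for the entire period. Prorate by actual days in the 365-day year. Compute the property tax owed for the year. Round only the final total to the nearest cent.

1 January – 22 August 2001: 234 days at 5.15% → £1,714,000 × 5.15% × 234/365 = £56,590.1753
23 August – 31 December 2001: 131 days at 1.9% → £1,714,000 × 1.9% × 131/365 = £11,688.0712
Total = £68,278.2466

£68,278.25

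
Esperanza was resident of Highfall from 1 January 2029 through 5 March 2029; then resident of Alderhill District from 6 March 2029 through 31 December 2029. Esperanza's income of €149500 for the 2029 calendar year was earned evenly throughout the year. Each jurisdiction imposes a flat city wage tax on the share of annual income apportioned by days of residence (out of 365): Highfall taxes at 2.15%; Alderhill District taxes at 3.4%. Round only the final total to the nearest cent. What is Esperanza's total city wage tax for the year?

€4755.33

Highfall, 1 January – 5 March 2029: 64 days → €149500 × 2.15% × 64/365 = €563.5945
Alderhill District, 6 March – 31 December 2029: 301 days → €149500 × 3.4% × 301/365 = €4191.7342
Total = €4755.3288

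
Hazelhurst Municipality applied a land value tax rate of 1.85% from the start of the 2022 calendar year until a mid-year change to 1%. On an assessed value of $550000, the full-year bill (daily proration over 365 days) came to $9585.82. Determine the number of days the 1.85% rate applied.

319 days

Let d = days at the first rate; then 365 − d days at the second rate.
$550000 × [1.85%·d + 1%·(365−d)] / 365 = $9585.82
Solving gives d = 319, so the new rate took effect on 16 November 2022.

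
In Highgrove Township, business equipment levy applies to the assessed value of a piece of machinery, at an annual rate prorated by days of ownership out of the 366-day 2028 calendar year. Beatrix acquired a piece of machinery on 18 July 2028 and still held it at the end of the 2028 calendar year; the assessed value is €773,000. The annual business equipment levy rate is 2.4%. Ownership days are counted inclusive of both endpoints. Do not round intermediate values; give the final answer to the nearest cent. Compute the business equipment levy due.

€8,464.98

Days held (18 July – 31 December 2028): 167 out of 366
Tax = €773,000 × 2.4% × 167/366 = €8,464.9836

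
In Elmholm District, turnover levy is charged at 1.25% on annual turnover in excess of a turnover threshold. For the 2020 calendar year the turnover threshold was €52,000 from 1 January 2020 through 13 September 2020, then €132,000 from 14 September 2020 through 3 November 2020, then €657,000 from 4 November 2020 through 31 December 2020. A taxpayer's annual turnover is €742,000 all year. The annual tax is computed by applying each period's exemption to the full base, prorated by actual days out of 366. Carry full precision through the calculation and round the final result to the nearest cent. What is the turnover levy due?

€7,287.23

1 January – 13 September 2020: 257 days, exemption €52,000 → (€742,000 − €52,000) × 1.25% × 257/366 = €6,056.3525
14 September – 3 November 2020: 51 days, exemption €132,000 → (€742,000 − €132,000) × 1.25% × 51/366 = €1,062.5000
4 November – 31 December 2020: 58 days, exemption €657,000 → (€742,000 − €657,000) × 1.25% × 58/366 = €168.3743
Total = €7,287.2268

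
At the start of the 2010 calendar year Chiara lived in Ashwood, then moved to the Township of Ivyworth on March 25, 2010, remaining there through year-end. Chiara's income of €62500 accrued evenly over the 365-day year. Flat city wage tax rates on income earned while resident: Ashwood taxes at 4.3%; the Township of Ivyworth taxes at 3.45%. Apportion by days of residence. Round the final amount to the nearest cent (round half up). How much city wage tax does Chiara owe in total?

Ashwood, January 1 – March 24, 2010: 83 days → €62500 × 4.3% × 83/365 = €611.1301
The Township of Ivyworth, March 25 – December 31, 2010: 282 days → €62500 × 3.45% × 282/365 = €1665.9247
Total = €2277.0548

€2277.05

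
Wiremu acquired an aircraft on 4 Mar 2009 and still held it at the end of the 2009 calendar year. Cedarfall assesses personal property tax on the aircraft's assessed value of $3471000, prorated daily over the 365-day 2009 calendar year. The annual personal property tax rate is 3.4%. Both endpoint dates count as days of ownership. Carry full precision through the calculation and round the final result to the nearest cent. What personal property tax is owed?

$97967.79

Days held (4 Mar – 31 Dec 2009): 303 out of 365
Tax = $3471000 × 3.4% × 303/365 = $97967.7863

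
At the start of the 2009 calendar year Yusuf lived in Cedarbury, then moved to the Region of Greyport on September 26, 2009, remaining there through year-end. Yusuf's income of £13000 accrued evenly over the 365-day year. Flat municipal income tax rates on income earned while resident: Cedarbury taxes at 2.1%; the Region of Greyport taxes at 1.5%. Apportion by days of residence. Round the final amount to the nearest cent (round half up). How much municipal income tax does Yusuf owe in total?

£252.27

Cedarbury, January 1 – September 25, 2009: 268 days → £13000 × 2.1% × 268/365 = £200.4493
The Region of Greyport, September 26 – December 31, 2009: 97 days → £13000 × 1.5% × 97/365 = £51.8219
Total = £252.2712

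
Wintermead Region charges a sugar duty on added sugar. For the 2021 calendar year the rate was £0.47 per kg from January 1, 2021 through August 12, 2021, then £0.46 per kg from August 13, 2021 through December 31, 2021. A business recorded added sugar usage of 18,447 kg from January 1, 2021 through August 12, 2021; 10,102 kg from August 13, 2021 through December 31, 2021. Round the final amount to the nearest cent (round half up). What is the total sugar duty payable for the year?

£13,317.01

January 1 – August 12, 2021: 18,447 kg at £0.47/kg → £8,670.09
August 13 – December 31, 2021: 10,102 kg at £0.46/kg → £4,646.92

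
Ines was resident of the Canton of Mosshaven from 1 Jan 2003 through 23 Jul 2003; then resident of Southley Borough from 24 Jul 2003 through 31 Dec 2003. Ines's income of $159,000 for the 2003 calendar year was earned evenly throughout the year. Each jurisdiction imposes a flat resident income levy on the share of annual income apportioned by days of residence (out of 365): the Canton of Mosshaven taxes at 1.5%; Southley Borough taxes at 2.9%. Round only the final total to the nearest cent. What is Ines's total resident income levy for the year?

The Canton of Mosshaven, 1 Jan – 23 Jul 2003: 204 days → $159,000 × 1.5% × 204/365 = $1,332.9863
Southley Borough, 24 Jul – 31 Dec 2003: 161 days → $159,000 × 2.9% × 161/365 = $2,033.8932
Total = $3,366.8795

$3,366.88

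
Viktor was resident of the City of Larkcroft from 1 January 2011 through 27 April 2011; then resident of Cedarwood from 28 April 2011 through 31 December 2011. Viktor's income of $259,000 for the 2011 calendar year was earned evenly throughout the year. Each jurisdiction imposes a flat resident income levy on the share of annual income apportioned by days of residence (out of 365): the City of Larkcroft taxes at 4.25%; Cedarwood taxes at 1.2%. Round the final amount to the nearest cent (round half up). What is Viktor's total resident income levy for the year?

$5,640.17

The City of Larkcroft, 1 January – 27 April 2011: 117 days → $259,000 × 4.25% × 117/365 = $3,528.4315
Cedarwood, 28 April – 31 December 2011: 248 days → $259,000 × 1.2% × 248/365 = $2,111.7370
Total = $5,640.1685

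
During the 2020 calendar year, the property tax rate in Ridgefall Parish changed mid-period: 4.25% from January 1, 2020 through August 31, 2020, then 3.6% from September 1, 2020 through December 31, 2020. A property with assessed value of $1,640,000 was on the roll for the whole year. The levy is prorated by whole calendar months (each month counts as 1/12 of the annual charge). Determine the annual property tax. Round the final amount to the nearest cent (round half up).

$66,146.67

January 1 – August 31, 2020: 8 months at 4.25% → $1,640,000 × 4.25% × 8/12 = $46,466.6667
September 1 – December 31, 2020: 4 months at 3.6% → $1,640,000 × 3.6% × 4/12 = $19,680.0000
Total = $66,146.6667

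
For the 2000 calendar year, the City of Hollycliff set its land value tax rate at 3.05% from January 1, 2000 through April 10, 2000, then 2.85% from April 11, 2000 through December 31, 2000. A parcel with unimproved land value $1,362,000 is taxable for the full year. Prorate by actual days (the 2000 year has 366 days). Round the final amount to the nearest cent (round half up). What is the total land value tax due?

January 1 – April 10, 2000: 101 days at 3.05% → $1,362,000 × 3.05% × 101/366 = $11,463.5000
April 11 – December 31, 2000: 265 days at 2.85% → $1,362,000 × 2.85% × 265/366 = $28,105.2049
Total = $39,568.7049

$39,568.70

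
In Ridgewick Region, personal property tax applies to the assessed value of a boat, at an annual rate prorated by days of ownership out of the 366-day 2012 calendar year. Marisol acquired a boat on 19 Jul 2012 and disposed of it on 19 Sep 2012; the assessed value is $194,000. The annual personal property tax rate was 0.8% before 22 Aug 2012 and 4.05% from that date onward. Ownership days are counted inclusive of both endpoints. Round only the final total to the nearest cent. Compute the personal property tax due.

19 Jul – 21 Aug 2012: 34 days at 0.8% → $194,000 × 0.8% × 34/366 = $144.1749
22 Aug – 19 Sep 2012: 29 days at 4.05% → $194,000 × 4.05% × 29/366 = $622.5492
Total = $766.7240

$766.72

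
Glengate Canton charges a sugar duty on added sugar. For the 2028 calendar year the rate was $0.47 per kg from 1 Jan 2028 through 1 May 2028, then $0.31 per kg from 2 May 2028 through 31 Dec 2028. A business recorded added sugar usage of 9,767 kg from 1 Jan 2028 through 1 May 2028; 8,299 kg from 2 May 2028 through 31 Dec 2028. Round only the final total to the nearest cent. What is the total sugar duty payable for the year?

1 Jan – 1 May 2028: 9,767 kg at $0.47/kg → $4,590.49
2 May – 31 Dec 2028: 8,299 kg at $0.31/kg → $2,572.69

$7,163.18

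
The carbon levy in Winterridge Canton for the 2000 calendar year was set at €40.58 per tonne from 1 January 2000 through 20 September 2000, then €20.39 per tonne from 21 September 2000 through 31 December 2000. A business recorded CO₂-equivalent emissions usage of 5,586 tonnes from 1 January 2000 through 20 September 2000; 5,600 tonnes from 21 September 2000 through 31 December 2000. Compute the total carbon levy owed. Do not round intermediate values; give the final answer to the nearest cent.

1 January – 20 September 2000: 5,586 tonnes at €40.58/tonne → €226,679.88
21 September – 31 December 2000: 5,600 tonnes at €20.39/tonne → €114,184.00

€340,863.88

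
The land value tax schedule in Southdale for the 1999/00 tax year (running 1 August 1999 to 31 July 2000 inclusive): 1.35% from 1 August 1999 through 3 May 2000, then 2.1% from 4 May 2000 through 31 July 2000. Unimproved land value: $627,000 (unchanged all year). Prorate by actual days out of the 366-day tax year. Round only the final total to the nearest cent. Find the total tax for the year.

1 August 1999 – 3 May 2000: 277 days at 1.35% → $627,000 × 1.35% × 277/366 = $6,406.1926
4 May – 31 July 2000: 89 days at 2.1% → $627,000 × 2.1% × 89/366 = $3,201.8115
Total = $9,608.0041

$9,608.00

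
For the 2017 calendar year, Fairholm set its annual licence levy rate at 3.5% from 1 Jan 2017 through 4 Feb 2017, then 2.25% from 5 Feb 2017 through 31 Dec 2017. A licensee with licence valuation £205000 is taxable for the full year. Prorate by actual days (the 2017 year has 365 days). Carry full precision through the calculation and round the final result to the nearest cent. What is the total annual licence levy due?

1 Jan – 4 Feb 2017: 35 days at 3.5% → £205000 × 3.5% × 35/365 = £688.0137
5 Feb – 31 Dec 2017: 330 days at 2.25% → £205000 × 2.25% × 330/365 = £4170.2055
Total = £4858.2192

£4858.22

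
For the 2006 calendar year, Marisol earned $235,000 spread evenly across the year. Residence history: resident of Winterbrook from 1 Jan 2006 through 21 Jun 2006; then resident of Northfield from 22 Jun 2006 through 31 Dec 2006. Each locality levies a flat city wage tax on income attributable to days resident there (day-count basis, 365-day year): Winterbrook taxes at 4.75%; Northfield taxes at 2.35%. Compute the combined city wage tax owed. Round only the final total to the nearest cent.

$8,180.25

Winterbrook, 1 Jan – 21 Jun 2006: 172 days → $235,000 × 4.75% × 172/365 = $5,260.1370
Northfield, 22 Jun – 31 Dec 2006: 193 days → $235,000 × 2.35% × 193/365 = $2,920.1164
Total = $8,180.2534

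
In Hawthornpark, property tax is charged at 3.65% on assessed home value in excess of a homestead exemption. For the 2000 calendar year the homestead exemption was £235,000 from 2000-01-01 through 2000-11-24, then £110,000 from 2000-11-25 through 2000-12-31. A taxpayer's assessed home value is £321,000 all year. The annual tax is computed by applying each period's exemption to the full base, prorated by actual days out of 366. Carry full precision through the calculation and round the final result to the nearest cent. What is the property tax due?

£3,600.24

2000-01-01 to 2000-11-24: 329 days, exemption £235,000 → (£321,000 − £235,000) × 3.65% × 329/366 = £2,821.6694
2000-11-25 to 2000-12-31: 37 days, exemption £110,000 → (£321,000 − £110,000) × 3.65% × 37/366 = £778.5669
Total = £3,600.2363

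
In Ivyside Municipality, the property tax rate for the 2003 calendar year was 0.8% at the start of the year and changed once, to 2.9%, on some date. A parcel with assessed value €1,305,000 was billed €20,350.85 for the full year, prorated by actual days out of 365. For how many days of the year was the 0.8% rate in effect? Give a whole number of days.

233 days

Let d = days at the first rate; then 365 − d days at the second rate.
€1,305,000 × [0.8%·d + 2.9%·(365−d)] / 365 = €20,350.85
Solving gives d = 233, so the new rate took effect on 22 Aug 2003.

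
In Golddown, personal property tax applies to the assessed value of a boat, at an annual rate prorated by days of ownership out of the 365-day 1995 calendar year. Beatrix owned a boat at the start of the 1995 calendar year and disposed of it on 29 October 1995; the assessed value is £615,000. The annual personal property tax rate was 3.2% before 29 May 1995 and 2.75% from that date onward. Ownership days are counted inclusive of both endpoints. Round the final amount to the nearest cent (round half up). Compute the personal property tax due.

£15,115.52

1 January – 28 May 1995: 148 days at 3.2% → £615,000 × 3.2% × 148/365 = £7,979.8356
29 May – 29 October 1995: 154 days at 2.75% → £615,000 × 2.75% × 154/365 = £7,135.6849
Total = £15,115.5205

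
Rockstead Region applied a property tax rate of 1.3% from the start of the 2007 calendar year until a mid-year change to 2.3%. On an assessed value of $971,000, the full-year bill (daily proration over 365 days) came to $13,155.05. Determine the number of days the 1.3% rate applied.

345 days

Let d = days at the first rate; then 365 − d days at the second rate.
$971,000 × [1.3%·d + 2.3%·(365−d)] / 365 = $13,155.05
Solving gives d = 345, so the new rate took effect on December 12, 2007.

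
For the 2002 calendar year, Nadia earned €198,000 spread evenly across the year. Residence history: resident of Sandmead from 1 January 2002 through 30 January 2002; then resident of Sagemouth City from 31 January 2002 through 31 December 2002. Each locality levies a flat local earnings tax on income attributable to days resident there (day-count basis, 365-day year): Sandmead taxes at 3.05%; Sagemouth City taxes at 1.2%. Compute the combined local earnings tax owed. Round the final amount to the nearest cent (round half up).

Sandmead, 1 January – 30 January 2002: 30 days → €198,000 × 3.05% × 30/365 = €496.3562
Sagemouth City, 31 January – 31 December 2002: 335 days → €198,000 × 1.2% × 335/365 = €2,180.7123
Total = €2,677.0685

€2,677.07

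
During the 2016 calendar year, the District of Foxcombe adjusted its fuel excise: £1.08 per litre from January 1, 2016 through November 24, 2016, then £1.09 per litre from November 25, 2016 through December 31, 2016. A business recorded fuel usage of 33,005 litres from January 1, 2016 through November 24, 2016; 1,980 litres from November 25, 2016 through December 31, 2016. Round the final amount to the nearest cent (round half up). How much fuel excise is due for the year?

£37,803.60

January 1 – November 24, 2016: 33,005 litres at £1.08/litre → £35,645.40
November 25 – December 31, 2016: 1,980 litres at £1.09/litre → £2,158.20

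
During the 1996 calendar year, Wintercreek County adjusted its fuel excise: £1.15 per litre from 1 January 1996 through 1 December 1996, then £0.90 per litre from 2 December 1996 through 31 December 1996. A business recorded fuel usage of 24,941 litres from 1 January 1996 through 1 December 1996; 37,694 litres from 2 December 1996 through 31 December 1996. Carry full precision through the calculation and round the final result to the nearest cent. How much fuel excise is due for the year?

£62,606.75

1 January – 1 December 1996: 24,941 litres at £1.15/litre → £28,682.15
2 December – 31 December 1996: 37,694 litres at £0.90/litre → £33,924.60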